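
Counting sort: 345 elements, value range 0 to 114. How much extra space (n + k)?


n = 345 (output array)
k = 115 (count array for 115 distinct values)
Extra space = 345 + 115 = 460


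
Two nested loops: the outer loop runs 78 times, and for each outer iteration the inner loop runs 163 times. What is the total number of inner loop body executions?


Outer loop: 78 iterations
Inner loop: 163 iterations per outer iteration
Total = 78 * 163 = 12714


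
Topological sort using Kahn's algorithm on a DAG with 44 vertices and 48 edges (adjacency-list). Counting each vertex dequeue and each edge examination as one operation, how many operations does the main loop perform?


Kahn's algorithm:
  1. Compute in-degrees: O(V + E)
  2. Process queue: each vertex dequeued once (O(V))
     each edge examined once (O(E))
Total = V + E = 44 + 48 = 92


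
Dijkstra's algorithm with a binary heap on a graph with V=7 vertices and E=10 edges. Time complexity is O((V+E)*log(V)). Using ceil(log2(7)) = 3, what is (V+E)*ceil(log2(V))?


Dijkstra with a binary heap: each vertex is extracted once, each edge may relax once.
Each heap operation costs O(log V).
V + E = 7 + 10 = 17
ceil(log2(7)) = 3 (since 2^2 = 4 < 7 <= 8 = 2^3)
Total heap work = (V+E) * ceil(log2(V)) = 17 * 3 = 51


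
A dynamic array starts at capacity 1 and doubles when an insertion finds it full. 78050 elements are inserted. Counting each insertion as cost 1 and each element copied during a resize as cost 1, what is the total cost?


n = 78050
Insertion costs: 78050
Resizes copy 1, 2, 4, ... up to the largest power of 2 that is <= n-1 = 78049, i.e. 65536.
Copy costs = 1 + 2 + 4 + 8 + 16 + 32 + 64 + 128 + 256 + 512 + 1024 + 2048 + 4096 + 8192 + 16384 + 32768 + 65536 = 131071
Total = 78050 + 131071 = 209121


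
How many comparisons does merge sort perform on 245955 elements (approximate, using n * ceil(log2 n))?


Recursion depth: ceil(log2(245955)) = 18
Each recursion level merges n = 245955 elements
Total = 245955 * 18 = 4427190


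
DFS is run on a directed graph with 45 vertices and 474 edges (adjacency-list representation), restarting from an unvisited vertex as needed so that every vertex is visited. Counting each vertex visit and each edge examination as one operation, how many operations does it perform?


A full DFS traversal processes each vertex exactly once (push/pop on stack).
Each directed edge is examined once.
V = 45, E = 474
V + E = 519


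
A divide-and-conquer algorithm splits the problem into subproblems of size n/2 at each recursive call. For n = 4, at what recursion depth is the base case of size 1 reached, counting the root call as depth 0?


At each depth, the problem size is divided by 2:
  Depth 0: problem size = 4
  Depth 1: problem size = 2
  Depth 2: problem size = 1 (base case)
The base case is reached at depth log_2(4) = 2 (the tree has 3 levels counting depth 0, but the depth asked for is 2).
Recursion depth = 2


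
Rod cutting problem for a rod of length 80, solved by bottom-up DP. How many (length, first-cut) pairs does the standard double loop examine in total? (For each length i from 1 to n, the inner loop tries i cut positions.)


For each subproblem length i = 1..80, the inner loop considers i possible first cuts.
Total = 1 + 2 + ... + 80
= 80*(80+1)/2
= 80*81/2 = 3240


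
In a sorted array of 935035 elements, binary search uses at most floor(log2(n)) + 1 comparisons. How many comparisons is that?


Halving sequence: 935035 -> 467517 -> 233758 -> 116879 -> 58439 -> 29219 -> 14609 -> 7304 -> 3652 -> 1826 -> 913 -> 456 -> 228 -> 114 -> 57 -> 28 -> 14 -> 7 -> 3 -> 1
Number of halvings = 19
Max comparisons = 19 + 1 = 20


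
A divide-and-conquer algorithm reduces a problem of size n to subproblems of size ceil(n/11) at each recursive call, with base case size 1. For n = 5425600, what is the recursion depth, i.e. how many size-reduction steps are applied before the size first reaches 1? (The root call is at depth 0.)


Each step divides the size by 11 (rounding up); after k steps the size is ceil(n/11^k), which equals 1 exactly when 11^k >= n.
So the depth is the smallest k with 11^k >= 5425600, i.e. ceil(log_11(5425600)).
11^6 = 1771561 < 5425600 <= 19487171 = 11^7
Recursion depth = 7


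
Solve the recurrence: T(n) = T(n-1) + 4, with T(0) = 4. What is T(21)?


Unrolling the recurrence:
T(21) = T(20) + 4
       = T(19) + 4 + 4
       = T(18) + 4*3
       ...
       = T(0) + 4*21
       = 4 + 84 = 88


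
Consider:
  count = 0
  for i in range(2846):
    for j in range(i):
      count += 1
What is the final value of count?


For each i, the inner loop runs i times:
  i=0: inner runs 0 times
  i=1: inner runs 1 time
  i=2: inner runs 2 times
  i=3: inner runs 3 times
  i=4: inner runs 4 times
  i=5: inner runs 5 times
  i=6: inner runs 6 times
  i=7: inner runs 7 times
  ...
Total = 0 + 1 + 2 + ... + 2845 = 2846*(2846-1)/2 = 4048435


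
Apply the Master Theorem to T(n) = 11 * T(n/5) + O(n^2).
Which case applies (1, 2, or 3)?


The Master Theorem: T(n) = a*T(n/b) + O(n^c)
  a = 11, b = 5, c = 2
log_b(a) = log_5(11) ~ 1.49
Compare b^c with a: 5^2 = 25 > 11, so c > log_b(a).
Since c > log_b(a), Case 3 applies.
T(n) = O(n^2)
Master Theorem case = 3


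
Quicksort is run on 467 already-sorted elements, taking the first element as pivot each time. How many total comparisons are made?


Sum of comparisons per partition:
466 + 465 + ... + 1 + 0
= 467 * (467 - 1) / 2
= 467 * 466 / 2
= 108811


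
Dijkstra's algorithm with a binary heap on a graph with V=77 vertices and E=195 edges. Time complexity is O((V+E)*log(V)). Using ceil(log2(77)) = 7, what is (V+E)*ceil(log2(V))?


Dijkstra with a binary heap: each vertex is extracted once, each edge may relax once.
Each heap operation costs O(log V).
V + E = 77 + 195 = 272
ceil(log2(77)) = 7 (since 2^6 = 64 < 77 <= 128 = 2^7)
Total heap work = (V+E) * ceil(log2(V)) = 272 * 7 = 1904


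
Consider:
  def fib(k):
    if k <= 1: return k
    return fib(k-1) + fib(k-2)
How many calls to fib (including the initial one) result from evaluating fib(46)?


Let C(m) = total calls to evaluate fib(m). Then C(0)=C(1)=1, and
C(m) = 1 + C(m-1) + C(m-2) for m >= 2.
Build the table (each entry = 1 + previous two):
  C(0) = 1
  C(1) = 1
  C(2) = 1 + 1 + 1 = 3
  C(3) = 1 + 3 + 1 = 5
  C(4) = 1 + 5 + 3 = 9
  C(5) = 1 + 9 + 5 = 15
  C(6) = 1 + 15 + 9 = 25
  C(7) = 1 + 25 + 15 = 41
  C(8) = 1 + 41 + 25 = 67
  C(9) = 1 + 67 + 41 = 109
  C(10) = 1 + 109 + 67 = 177
  C(11) = 1 + 177 + 109 = 287
  C(12) = 1 + 287 + 177 = 465
  C(13) = 1 + 465 + 287 = 753
  C(14) = 1 + 753 + 465 = 1219
  C(15) = 1 + 1219 + 753 = 1973
  C(16) = 1 + 1973 + 1219 = 3193
  C(17) = 1 + 3193 + 1973 = 5167
  C(18) = 1 + 5167 + 3193 = 8361
  C(19) = 1 + 8361 + 5167 = 13529
  C(20) = 1 + 13529 + 8361 = 21891
  C(21) = 1 + 21891 + 13529 = 35421
  C(22) = 1 + 35421 + 21891 = 57313
  C(23) = 1 + 57313 + 35421 = 92735
  C(24) = 1 + 92735 + 57313 = 150049
  C(25) = 1 + 150049 + 92735 = 242785
  C(26) = 1 + 242785 + 150049 = 392835
  C(27) = 1 + 392835 + 242785 = 635621
  C(28) = 1 + 635621 + 392835 = 1028457
  C(29) = 1 + 1028457 + 635621 = 1664079
  C(30) = 1 + 1664079 + 1028457 = 2692537
  C(31) = 1 + 2692537 + 1664079 = 4356617
  C(32) = 1 + 4356617 + 2692537 = 7049155
  C(33) = 1 + 7049155 + 4356617 = 11405773
  C(34) = 1 + 11405773 + 7049155 = 18454929
  C(35) = 1 + 18454929 + 11405773 = 29860703
  C(36) = 1 + 29860703 + 18454929 = 48315633
  C(37) = 1 + 48315633 + 29860703 = 78176337
  C(38) = 1 + 78176337 + 48315633 = 126491971
  C(39) = 1 + 126491971 + 78176337 = 204668309
  C(40) = 1 + 204668309 + 126491971 = 331160281
  C(41) = 1 + 331160281 + 204668309 = 535828591
  C(42) = 1 + 535828591 + 331160281 = 866988873
  C(43) = 1 + 866988873 + 535828591 = 1402817465
  C(44) = 1 + 1402817465 + 866988873 = 2269806339
  C(45) = 1 + 2269806339 + 1402817465 = 3672623805
  C(46) = 1 + 3672623805 + 2269806339 = 5942430145
Total calls for fib(46) = 5942430145


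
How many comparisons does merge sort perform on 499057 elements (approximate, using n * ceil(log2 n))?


Recursion depth: ceil(log2(499057)) = 19
Each recursion level merges n = 499057 elements
Total = 499057 * 19 = 9482083


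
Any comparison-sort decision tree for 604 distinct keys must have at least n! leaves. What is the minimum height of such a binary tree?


A binary decision tree of height h has at most 2^h leaves and needs at least n! of them, so h >= ceil(log2(n!)).
604! is far too large to multiply out, so use Stirling's series:
  ln(n!) ~ n ln n - n + (1/2) ln(2 pi n) + 1/(12n)  (error below 1/(360 n^3), negligible here)
  ln(604) = 6.4035742
  n ln n = 604 * 6.4035742 = 3867.7588
  (1/2) ln(2 pi * 604) = (1/2) ln(3795.0439) = 4.1207
  1/(12*604) = 0.0001
  ln(604!) ~ 3867.7588 - 604 + 4.1207 + 0.0001 = 3267.8796
Convert to base 2: log2(604!) = 3267.8796 / ln 2 = 3267.8796 / 0.69314718 = 4714.5537
ceil(4714.5537) = 4715


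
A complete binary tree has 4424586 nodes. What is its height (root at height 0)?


In a complete binary tree, level k holds nodes 2^k .. 2^(k+1)-1 (1-indexed).
Height = floor(log2(n)) = floor(log2(4424586)) = 22
Check: 2^22 = 4194304 <= 4424586 < 8388608 = 2^23


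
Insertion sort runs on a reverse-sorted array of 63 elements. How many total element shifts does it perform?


Sum of shifts = 1 + 2 + 3 + ... + 62
= 63 * 62 / 2
= 3906 / 2
= 1953


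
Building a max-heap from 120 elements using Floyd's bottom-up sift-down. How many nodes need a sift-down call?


In a heap of 120 elements (0-indexed array):
  Last element index: 119
  Parent of last element: floor((119 - 1) / 2) = 59
  Internal nodes: indices 0 to 59
  Count = floor(120/2) = 60


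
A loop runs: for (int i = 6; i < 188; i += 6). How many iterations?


Loop starts at i = 6, increments by 6, stops when i >= 188.
Number of iterations = ceil((188 - 6) / 6)
= ceil(182 / 6)
= 31


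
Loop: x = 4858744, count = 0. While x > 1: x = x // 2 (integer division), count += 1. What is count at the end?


The variable x halves each step:
x = 4858744 -> 2429372 -> 1214686 -> 607343 -> 303671 -> 151835 -> 75917 -> 37958 -> 18979 -> 9489 -> 4744 -> 2372 -> 1186 -> 593 -> 296 -> 148 -> 74 -> 37 -> 18 -> 9 -> 4 -> 2 -> 1
Number of halvings = floor(log2(4858744)) = 22


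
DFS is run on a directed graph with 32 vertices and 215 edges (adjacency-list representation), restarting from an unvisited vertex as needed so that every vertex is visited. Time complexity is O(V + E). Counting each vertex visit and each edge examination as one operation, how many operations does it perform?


A full DFS traversal processes each vertex exactly once (push/pop on stack).
Each directed edge is examined once.
V = 32, E = 215
V + E = 247


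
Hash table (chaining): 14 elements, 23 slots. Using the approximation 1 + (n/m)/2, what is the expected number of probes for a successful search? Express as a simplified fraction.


Computing expected probes:
alpha = 14/23
= 1 + alpha/2
= 1 + 14/(2*23)
= (2*23 + 14) / (2*23)
= 60/46 = 30/23


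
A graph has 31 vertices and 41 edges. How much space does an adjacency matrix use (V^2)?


Adjacency matrix: V x V grid of entries
Space = V^2 = 31^2 = 31 * 31 = 961


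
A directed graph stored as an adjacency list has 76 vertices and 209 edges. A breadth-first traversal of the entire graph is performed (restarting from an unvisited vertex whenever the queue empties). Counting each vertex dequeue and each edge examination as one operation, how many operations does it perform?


A full BFS traversal dequeues each vertex once and examines each edge once.
Vertex visits: 76
Edge visits: 209
V + E = 76 + 209 = 285


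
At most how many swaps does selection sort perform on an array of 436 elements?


Each of the 435 passes places one element in its final position.
Pass 1: swap minimum into position 0
Pass 2: swap minimum of remaining into position 1
...
Pass 435: last two elements, one swap
Maximum swaps = 436 - 1 = 435


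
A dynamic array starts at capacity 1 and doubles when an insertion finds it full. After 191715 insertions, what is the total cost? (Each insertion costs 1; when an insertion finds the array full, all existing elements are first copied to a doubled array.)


Insertion cost: 191715 (one per element)
Resizes occur just before inserting elements 2, 3, 5, 9, ...
Elements copied at each resize: 1 + 2 + 4 + 8 + 16 + 32 + 64 + 128 + 256 + 512 + 1024 + 2048 + 4096 + 8192 + 16384 + 32768 + 65536 + 131072
Sum of copies = 262143 (geometric series: 2^k - 1)
Total = 191715 + 262143 = 453858


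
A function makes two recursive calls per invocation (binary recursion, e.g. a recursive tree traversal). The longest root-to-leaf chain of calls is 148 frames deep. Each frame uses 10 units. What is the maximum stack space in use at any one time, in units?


Binary recursion: the two calls run one after the other, so only one root-to-leaf chain of frames is on the stack at a time.
Maximum depth (longest chain) = 148 frames
Each frame = 10 units
Max stack space = 148 * 10 = 1480


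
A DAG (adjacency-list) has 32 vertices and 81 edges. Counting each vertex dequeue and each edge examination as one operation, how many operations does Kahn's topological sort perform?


V = 32 (vertex processing)
E = 81 (edge processing)
V + E = 32 + 81 = 113


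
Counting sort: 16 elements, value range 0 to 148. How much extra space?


n = 16 (output array)
k = 149 (count array for 149 distinct values)
Extra space = 16 + 149 = 165


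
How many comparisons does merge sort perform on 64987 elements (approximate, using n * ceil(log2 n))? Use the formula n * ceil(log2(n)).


Recursion depth: ceil(log2(64987)) = 16
Each recursion level merges n = 64987 elements
Total = 64987 * 16 = 1039792


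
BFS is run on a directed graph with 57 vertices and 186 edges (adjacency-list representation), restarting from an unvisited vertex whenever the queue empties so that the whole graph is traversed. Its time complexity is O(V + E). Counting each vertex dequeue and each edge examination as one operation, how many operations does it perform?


A full BFS traversal dequeues each vertex exactly once and examines each directed edge exactly once.
V = 57 (vertex processing cost)
E = 186 (edge examination cost)
Total operations proportional to V + E = 57 + 186 = 243


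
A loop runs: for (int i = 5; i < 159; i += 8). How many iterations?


Loop starts at i = 5, increments by 8, stops when i >= 159.
Number of iterations = ceil((159 - 5) / 8)
= ceil(154 / 8)
= 20


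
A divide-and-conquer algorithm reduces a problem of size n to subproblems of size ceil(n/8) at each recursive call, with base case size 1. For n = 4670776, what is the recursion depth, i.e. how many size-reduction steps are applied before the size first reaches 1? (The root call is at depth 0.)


Each step divides the size by 8 (rounding up); after k steps the size is ceil(n/8^k), which equals 1 exactly when 8^k >= n.
So the depth is the smallest k with 8^k >= 4670776, i.e. ceil(log_8(4670776)).
8^7 = 2097152 < 4670776 <= 16777216 = 8^8
Recursion depth = 8


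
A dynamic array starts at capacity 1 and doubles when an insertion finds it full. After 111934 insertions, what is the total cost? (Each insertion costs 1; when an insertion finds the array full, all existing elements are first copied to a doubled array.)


Insertion cost: 111934 (one per element)
Resizes occur just before inserting elements 2, 3, 5, 9, ...
Elements copied at each resize: 1 + 2 + 4 + 8 + 16 + 32 + 64 + 128 + 256 + 512 + 1024 + 2048 + 4096 + 8192 + 16384 + 32768 + 65536
Sum of copies = 131071 (geometric series: 2^k - 1)
Total = 111934 + 131071 = 243005


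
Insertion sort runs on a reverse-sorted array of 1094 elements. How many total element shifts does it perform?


Sum of shifts = 1 + 2 + 3 + ... + 1093
= 1094 * 1093 / 2
= 1195742 / 2
= 597871


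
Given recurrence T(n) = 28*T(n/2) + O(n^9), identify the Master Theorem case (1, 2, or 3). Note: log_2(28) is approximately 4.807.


Master Theorem parameters: a=28, b=2, c=9
log_b(a) = 4.807
Compare b^c with a: 2^9 = 512 > 28, so c > log_b(a).
Comparing c=9 vs log_b(a)=4.807:
9 > 4.807 => Case 3
Result: T(n) = O(n^9)
Master Theorem case = 3


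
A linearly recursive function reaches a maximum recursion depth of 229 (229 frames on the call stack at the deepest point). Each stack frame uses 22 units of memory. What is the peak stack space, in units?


Maximum recursion depth = 229 frames
Memory per frame = 22 units
Total stack space = depth * frame_size
= 229 * 22 = 5038


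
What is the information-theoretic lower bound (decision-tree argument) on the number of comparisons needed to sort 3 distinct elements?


A binary decision tree of height h has at most 2^h leaves and needs at least n! of them, so h >= ceil(log2(n!)).
Compute 3! as a running product:
  x2 = 2, x3 = 6
3! = 6
Bracket between powers of 2:
  2^2 = 4 < 6 <= 8 = 2^3
So ceil(log2(3!)) = 3


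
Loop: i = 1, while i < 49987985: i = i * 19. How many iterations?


i multiplies by 19 each step:
i = 1 -> 19 -> 361 -> 6859 -> 130321 -> 2476099 -> 47045881 -> 893871739 (stop)
Iterations = ceil(log_19(49987985)) = 7


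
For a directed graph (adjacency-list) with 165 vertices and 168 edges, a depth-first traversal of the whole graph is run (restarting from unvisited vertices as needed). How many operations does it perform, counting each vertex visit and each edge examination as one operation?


A full DFS traversal visits each vertex once and examines each edge once.
V = 165
E = 168
Sum = 165 + 168 = 333


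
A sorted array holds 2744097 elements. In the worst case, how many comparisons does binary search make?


Halving sequence: 2744097 -> 1372048 -> 686024 -> 343012 -> 171506 -> 85753 -> 42876 -> 21438 -> 10719 -> 5359 -> 2679 -> 1339 -> 669 -> 334 -> 167 -> 83 -> 41 -> 20 -> 10 -> 5 -> 2 -> 1
Number of halvings = 21
Max comparisons = 21 + 1 = 22


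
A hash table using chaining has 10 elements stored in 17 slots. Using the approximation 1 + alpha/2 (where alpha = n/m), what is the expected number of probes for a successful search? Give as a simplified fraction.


Load factor alpha = n/m = 10/17
Expected probes = 1 + alpha/2 = 1 + 10/(2*17)
= 1 + 10/34
= 34/34 + 10/34
= 44/34
Simplify: 22/17


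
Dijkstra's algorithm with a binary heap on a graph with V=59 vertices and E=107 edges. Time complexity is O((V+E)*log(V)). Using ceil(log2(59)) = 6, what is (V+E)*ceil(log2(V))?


Dijkstra with a binary heap: each vertex is extracted once, each edge may relax once.
Each heap operation costs O(log V).
V + E = 59 + 107 = 166
ceil(log2(59)) = 6 (since 2^5 = 32 < 59 <= 64 = 2^6)
Total heap work = (V+E) * ceil(log2(V)) = 166 * 6 = 996


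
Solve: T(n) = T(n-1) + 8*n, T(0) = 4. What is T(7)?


Expanding the recurrence:
T(7) = T(6) + 8*7
       = T(5) + 8*6 + 8*7
       ...
       = T(0) + 8*(1 + 2 + ... + 7)
       = 4 + 8 * 7*8/2
       = 4 + 8 * 28
       = 4 + 224 = 228


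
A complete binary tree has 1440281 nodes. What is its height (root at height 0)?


In a complete binary tree, level k holds nodes 2^k .. 2^(k+1)-1 (1-indexed).
Height = floor(log2(n)) = floor(log2(1440281)) = 20
Check: 2^20 = 1048576 <= 1440281 < 2097152 = 2^21


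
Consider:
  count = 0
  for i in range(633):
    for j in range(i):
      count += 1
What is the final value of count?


For each i, the inner loop runs i times:
  i=0: inner runs 0 times
  i=1: inner runs 1 time
  i=2: inner runs 2 times
  i=3: inner runs 3 times
  i=4: inner runs 4 times
  i=5: inner runs 5 times
  i=6: inner runs 6 times
  i=7: inner runs 7 times
  ...
Total = 0 + 1 + 2 + ... + 632 = 633*(633-1)/2 = 200028


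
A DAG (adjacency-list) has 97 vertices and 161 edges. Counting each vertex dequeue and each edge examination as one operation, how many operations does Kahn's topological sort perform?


V = 97 (vertex processing)
E = 161 (edge processing)
V + E = 97 + 161 = 258


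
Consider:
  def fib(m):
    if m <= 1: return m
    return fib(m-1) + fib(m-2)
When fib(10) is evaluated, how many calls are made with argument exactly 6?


Let N(m) = number of times fib(m) is called while evaluating fib(10).
N(10) = 1 (the initial call).
N(9) = 1 (only fib(10) calls it).
For 1 <= m <= 8: fib(m) is called by fib(m+1) and fib(m+2), so
  N(m) = N(m+1) + N(m+2).
fib(0) is called only by fib(2), so N(0) = N(2).
Walk down from m=10:
  N(10)=1, N(9)=1, N(8)=2, N(7)=3, N(6)=5
N(6) = 5


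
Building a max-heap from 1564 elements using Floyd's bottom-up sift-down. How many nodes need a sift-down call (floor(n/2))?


In a heap of 1564 elements (0-indexed array):
  Last element index: 1563
  Parent of last element: floor((1563 - 1) / 2) = 781
  Internal nodes: indices 0 to 781
  Count = floor(1564/2) = 782


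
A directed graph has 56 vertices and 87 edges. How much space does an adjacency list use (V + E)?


Adjacency list: one list head per vertex + one entry per edge
Vertex heads: 56
Edge entries: 87
Total = 56 + 87 = 143


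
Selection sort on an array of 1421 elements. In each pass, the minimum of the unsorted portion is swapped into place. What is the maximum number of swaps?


Selection sort performs one swap per pass:
  Pass 1: find min in positions 0 to 1420, swap with position 0
  Pass 2: find min in positions 1 to 1420, swap with position 1
  Pass 3: find min in positions 2 to 1420, swap with position 2
  Pass 4: find min in positions 3 to 1420, swap with position 3
  Pass 5: find min in positions 4 to 1420, swap with position 4
  ... (1415 more passes)
Total passes (and swaps) = n - 1 = 1421 - 1 = 1420


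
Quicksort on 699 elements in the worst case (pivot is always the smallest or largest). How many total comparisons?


In the worst case, each partition step picks the worst pivot:
  Partition 1: 698 comparisons (n-1 elements to compare)
  Partition 2: 697 comparisons
  Partition 3: 696 comparisons
  Partition 4: 695 comparisons
  Partition 5: 694 comparisons
  ...
  Last partition: 0 comparisons
Total = (n-1) + (n-2) + ... + 1 + 0 = n*(n-1)/2
= 699*698/2 = 243951


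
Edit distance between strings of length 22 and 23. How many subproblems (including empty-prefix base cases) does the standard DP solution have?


The table includes base cases (empty prefixes).
Rows: (m+1) = 23
Columns: (n+1) = 24
Total = 23 * 24 = 552


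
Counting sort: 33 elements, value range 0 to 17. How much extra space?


n = 33 (output array)
k = 18 (count array for 18 distinct values)
Extra space = 33 + 18 = 51


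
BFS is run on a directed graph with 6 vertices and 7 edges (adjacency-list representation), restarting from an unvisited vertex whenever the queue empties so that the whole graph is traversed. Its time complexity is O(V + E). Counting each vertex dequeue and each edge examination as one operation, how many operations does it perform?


A full BFS traversal dequeues each vertex exactly once and examines each directed edge exactly once.
V = 6 (vertex processing cost)
E = 7 (edge examination cost)
Total operations proportional to V + E = 6 + 7 = 13


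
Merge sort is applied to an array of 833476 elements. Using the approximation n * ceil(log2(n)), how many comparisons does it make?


Merge sort divides the array into halves recursively.
Number of levels = ceil(log2(833476)) = 20
At each level, approximately n = 833476 comparisons are needed for merging.
Total comparisons ~ n * ceil(log2(n)) = 833476 * 20 = 16669520


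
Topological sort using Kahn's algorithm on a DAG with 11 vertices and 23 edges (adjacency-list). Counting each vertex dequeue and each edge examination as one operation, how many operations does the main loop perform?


Kahn's algorithm:
  1. Compute in-degrees: O(V + E)
  2. Process queue: each vertex dequeued once (O(V))
     each edge examined once (O(E))
Total = V + E = 11 + 23 = 34


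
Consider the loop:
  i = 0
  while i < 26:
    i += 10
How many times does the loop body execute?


Starting at i = 0, each iteration adds 10.
Iterations until i >= 26:
  Iteration 1: i = 0 -> i = 10
  Iteration 2: i = 10 -> i = 20
  Iteration 3: i = 20 -> i = 30
Total iterations = ceil(26/10) = 3


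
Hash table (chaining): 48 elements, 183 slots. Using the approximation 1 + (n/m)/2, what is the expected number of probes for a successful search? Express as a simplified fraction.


Computing expected probes:
alpha = 48/183
= 1 + alpha/2
= 1 + 48/(2*183)
= (2*183 + 48) / (2*183)
= 414/366 = 69/61


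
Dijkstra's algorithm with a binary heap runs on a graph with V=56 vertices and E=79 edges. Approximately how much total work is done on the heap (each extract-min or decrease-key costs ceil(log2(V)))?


Dijkstra with a binary heap: each vertex is extracted once, each edge may relax once.
Each heap operation costs O(log V).
V + E = 56 + 79 = 135
ceil(log2(56)) = 6 (since 2^5 = 32 < 56 <= 64 = 2^6)
Total heap work = (V+E) * ceil(log2(V)) = 135 * 6 = 810


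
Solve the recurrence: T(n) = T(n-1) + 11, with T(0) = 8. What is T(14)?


Unrolling the recurrence:
T(14) = T(13) + 11
       = T(12) + 11 + 11
       = T(11) + 11*3
       ...
       = T(0) + 11*14
       = 8 + 154 = 162


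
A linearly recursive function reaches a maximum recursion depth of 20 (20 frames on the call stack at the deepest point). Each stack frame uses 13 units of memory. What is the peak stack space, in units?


Maximum recursion depth = 20 frames
Memory per frame = 13 units
Total stack space = depth * frame_size
= 20 * 13 = 260


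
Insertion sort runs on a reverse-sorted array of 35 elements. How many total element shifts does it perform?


Sum of shifts = 1 + 2 + 3 + ... + 34
= 35 * 34 / 2
= 1190 / 2
= 595


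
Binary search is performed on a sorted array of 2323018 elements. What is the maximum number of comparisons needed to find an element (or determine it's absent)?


Binary search halves the search space each comparison:
  Step 1: search space = 2323018 -> 1161509
  Step 2: search space = 1161509 -> 580754
  Step 3: search space = 580754 -> 290377
  Step 4: search space = 290377 -> 145188
  Step 5: search space = 145188 -> 72594
  Step 6: search space = 72594 -> 36297
  Step 7: search space = 36297 -> 18148
  Step 8: search space = 18148 -> 9074
  Step 9: search space = 9074 -> 4537
  Step 10: search space = 4537 -> 2268
  Step 11: search space = 2268 -> 1134
  Step 12: search space = 1134 -> 567
  Step 13: search space = 567 -> 283
  Step 14: search space = 283 -> 141
  Step 15: search space = 141 -> 70
  Step 16: search space = 70 -> 35
  Step 17: search space = 35 -> 17
  Step 18: search space = 17 -> 8
  Step 19: search space = 8 -> 4
  Step 20: search space = 4 -> 2
  Step 21: search space = 2 -> 1
  Step 22: search space = 1 (final check)
Maximum comparisons = floor(log2(2323018)) + 1 = 21 + 1 = 22


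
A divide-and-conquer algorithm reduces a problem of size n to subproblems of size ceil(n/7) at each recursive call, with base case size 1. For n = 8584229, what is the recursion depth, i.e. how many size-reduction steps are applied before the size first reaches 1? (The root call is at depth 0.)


Each step divides the size by 7 (rounding up); after k steps the size is ceil(n/7^k), which equals 1 exactly when 7^k >= n.
So the depth is the smallest k with 7^k >= 8584229, i.e. ceil(log_7(8584229)).
7^8 = 5764801 < 8584229 <= 40353607 = 7^9
Recursion depth = 9


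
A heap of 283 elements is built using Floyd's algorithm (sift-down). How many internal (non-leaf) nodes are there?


Leaf nodes occupy roughly half the array.
Sift-down is called for each internal node, starting from the last one.
Internal nodes = floor(n/2) = floor(283/2) = 141


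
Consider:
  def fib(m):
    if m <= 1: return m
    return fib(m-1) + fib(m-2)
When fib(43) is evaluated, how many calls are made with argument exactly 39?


Let N(m) = number of times fib(m) is called while evaluating fib(43).
N(43) = 1 (the initial call).
N(42) = 1 (only fib(43) calls it).
For 1 <= m <= 41: fib(m) is called by fib(m+1) and fib(m+2), so
  N(m) = N(m+1) + N(m+2).
fib(0) is called only by fib(2), so N(0) = N(2).
Walk down from m=43:
  N(43)=1, N(42)=1, N(41)=2, N(40)=3, N(39)=5
N(39) = 5


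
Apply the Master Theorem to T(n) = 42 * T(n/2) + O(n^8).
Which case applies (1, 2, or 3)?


The Master Theorem: T(n) = a*T(n/b) + O(n^c)
  a = 42, b = 2, c = 8
log_b(a) = log_2(42) ~ 5.392
Compare b^c with a: 2^8 = 256 > 42, so c > log_b(a).
Since c > log_b(a), Case 3 applies.
T(n) = O(n^8)
Master Theorem case = 3


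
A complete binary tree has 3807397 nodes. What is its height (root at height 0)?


In a complete binary tree, level k holds nodes 2^k .. 2^(k+1)-1 (1-indexed).
Height = floor(log2(n)) = floor(log2(3807397)) = 21
Check: 2^21 = 2097152 <= 3807397 < 4194304 = 2^22


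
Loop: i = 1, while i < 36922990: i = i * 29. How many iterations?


i multiplies by 29 each step:
i = 1 -> 29 -> 841 -> 24389 -> 707281 -> 20511149 -> 594823321 (stop)
Iterations = ceil(log_29(36922990)) = 6


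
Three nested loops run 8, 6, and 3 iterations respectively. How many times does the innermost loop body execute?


Loop 1 (outermost): 8 iterations
Loop 2 (middle): 6 iterations per outer
Loop 3 (innermost): 3 iterations per middle
Total = 8 * 6 * 3 = 144


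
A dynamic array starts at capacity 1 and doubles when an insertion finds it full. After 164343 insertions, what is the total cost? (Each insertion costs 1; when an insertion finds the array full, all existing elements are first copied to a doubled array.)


Insertion cost: 164343 (one per element)
Resizes occur just before inserting elements 2, 3, 5, 9, ...
Elements copied at each resize: 1 + 2 + 4 + 8 + 16 + 32 + 64 + 128 + 256 + 512 + 1024 + 2048 + 4096 + 8192 + 16384 + 32768 + 65536 + 131072
Sum of copies = 262143 (geometric series: 2^k - 1)
Total = 164343 + 262143 = 426486


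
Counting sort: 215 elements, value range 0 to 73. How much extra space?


n = 215 (output array)
k = 74 (count array for 74 distinct values)
Extra space = 215 + 74 = 289


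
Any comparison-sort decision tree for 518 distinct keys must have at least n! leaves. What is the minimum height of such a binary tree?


A binary decision tree of height h has at most 2^h leaves and needs at least n! of them, so h >= ceil(log2(n!)).
518! is far too large to multiply out, so use Stirling's series:
  ln(n!) ~ n ln n - n + (1/2) ln(2 pi n) + 1/(12n)  (error below 1/(360 n^3), negligible here)
  ln(518) = 6.2499752
  n ln n = 518 * 6.2499752 = 3237.4872
  (1/2) ln(2 pi * 518) = (1/2) ln(3254.6900) = 4.0439
  1/(12*518) = 0.0002
  ln(518!) ~ 3237.4872 - 518 + 4.0439 + 0.0002 = 2723.5313
Convert to base 2: log2(518!) = 2723.5313 / ln 2 = 2723.5313 / 0.69314718 = 3929.2251
ceil(3929.2251) = 3930


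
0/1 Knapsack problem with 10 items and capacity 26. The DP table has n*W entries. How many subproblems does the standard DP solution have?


The DP table is indexed by (item, capacity).
Rows: 10 items
Columns: 26 capacity values (1 to W)
Total subproblems = 10 * 26 = 260


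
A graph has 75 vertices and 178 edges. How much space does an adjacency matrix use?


Adjacency matrix: V x V grid of entries
Space = V^2 = 75^2 = 75 * 75 = 5625


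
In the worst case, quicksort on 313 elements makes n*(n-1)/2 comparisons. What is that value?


Sum of comparisons per partition:
312 + 311 + ... + 1 + 0
= 313 * (313 - 1) / 2
= 313 * 312 / 2
= 48828


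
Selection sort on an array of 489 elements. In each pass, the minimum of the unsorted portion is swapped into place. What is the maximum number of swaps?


Selection sort performs one swap per pass:
  Pass 1: find min in positions 0 to 488, swap with position 0
  Pass 2: find min in positions 1 to 488, swap with position 1
  Pass 3: find min in positions 2 to 488, swap with position 2
  Pass 4: find min in positions 3 to 488, swap with position 3
  Pass 5: find min in positions 4 to 488, swap with position 4
  ... (483 more passes)
Total passes (and swaps) = n - 1 = 489 - 1 = 488


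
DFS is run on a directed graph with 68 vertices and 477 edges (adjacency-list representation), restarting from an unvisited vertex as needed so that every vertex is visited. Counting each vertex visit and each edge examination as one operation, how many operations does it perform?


A full DFS traversal processes each vertex exactly once (push/pop on stack).
Each directed edge is examined once.
V = 68, E = 477
V + E = 545


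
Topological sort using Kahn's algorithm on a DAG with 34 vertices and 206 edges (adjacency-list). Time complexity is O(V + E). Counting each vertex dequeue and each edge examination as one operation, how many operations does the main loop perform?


Kahn's algorithm:
  1. Compute in-degrees: O(V + E)
  2. Process queue: each vertex dequeued once (O(V))
     each edge examined once (O(E))
Total = V + E = 34 + 206 = 240


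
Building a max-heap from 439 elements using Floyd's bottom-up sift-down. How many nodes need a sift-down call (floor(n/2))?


In a heap of 439 elements (0-indexed array):
  Last element index: 438
  Parent of last element: floor((438 - 1) / 2) = 218
  Internal nodes: indices 0 to 218
  Count = floor(439/2) = 219


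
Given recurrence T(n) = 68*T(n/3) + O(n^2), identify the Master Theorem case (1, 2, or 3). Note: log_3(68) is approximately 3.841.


Master Theorem parameters: a=68, b=3, c=2
log_b(a) = 3.841
Compare b^c with a: 3^2 = 9 < 68, so c < log_b(a).
Comparing c=2 vs log_b(a)=3.841:
2 < 3.841 => Case 1
Result: T(n) = O(n^(log_3 68)) ~ O(n^3.841)
Master Theorem case = 1


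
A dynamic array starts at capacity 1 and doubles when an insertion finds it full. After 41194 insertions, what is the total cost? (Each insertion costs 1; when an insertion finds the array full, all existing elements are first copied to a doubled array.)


Insertion cost: 41194 (one per element)
Resizes occur just before inserting elements 2, 3, 5, 9, ...
Elements copied at each resize: 1 + 2 + 4 + 8 + 16 + 32 + 64 + 128 + 256 + 512 + 1024 + 2048 + 4096 + 8192 + 16384 + 32768
Sum of copies = 65535 (geometric series: 2^k - 1)
Total = 41194 + 65535 = 106729


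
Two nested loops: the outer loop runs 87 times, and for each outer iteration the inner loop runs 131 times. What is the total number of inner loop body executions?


Outer loop: 87 iterations
Inner loop: 131 iterations per outer iteration
Total = 87 * 131 = 11397


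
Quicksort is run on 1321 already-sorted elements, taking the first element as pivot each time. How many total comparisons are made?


Sum of comparisons per partition:
1320 + 1319 + ... + 1 + 0
= 1321 * (1321 - 1) / 2
= 1321 * 1320 / 2
= 871860


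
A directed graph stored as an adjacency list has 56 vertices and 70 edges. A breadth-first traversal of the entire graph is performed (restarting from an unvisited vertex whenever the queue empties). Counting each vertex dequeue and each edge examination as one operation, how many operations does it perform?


A full BFS traversal dequeues each vertex once and examines each edge once.
Vertex visits: 56
Edge visits: 70
V + E = 56 + 70 = 126


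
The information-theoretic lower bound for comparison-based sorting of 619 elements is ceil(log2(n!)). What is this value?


A binary decision tree of height h has at most 2^h leaves and needs at least n! of them, so h >= ceil(log2(n!)).
619! is far too large to multiply out, so use Stirling's series:
  ln(n!) ~ n ln n - n + (1/2) ln(2 pi n) + 1/(12n)  (error below 1/(360 n^3), negligible here)
  ln(619) = 6.4281053
  n ln n = 619 * 6.4281053 = 3978.9972
  (1/2) ln(2 pi * 619) = (1/2) ln(3889.2917) = 4.1330
  1/(12*619) = 0.0001
  ln(619!) ~ 3978.9972 - 619 + 4.1330 + 0.0001 = 3364.1303
Convert to base 2: log2(619!) = 3364.1303 / ln 2 = 3364.1303 / 0.69314718 = 4853.4141
ceil(4853.4141) = 4854


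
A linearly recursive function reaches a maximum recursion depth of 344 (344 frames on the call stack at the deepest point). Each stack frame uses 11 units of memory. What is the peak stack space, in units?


Maximum recursion depth = 344 frames
Memory per frame = 11 units
Total stack space = depth * frame_size
= 344 * 11 = 3784


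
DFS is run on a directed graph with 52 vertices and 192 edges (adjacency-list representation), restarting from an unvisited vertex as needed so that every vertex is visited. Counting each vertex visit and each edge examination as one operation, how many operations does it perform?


A full DFS traversal processes each vertex exactly once (push/pop on stack).
Each directed edge is examined once.
V = 52, E = 192
V + E = 244


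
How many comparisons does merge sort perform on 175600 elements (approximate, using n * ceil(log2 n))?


Recursion depth: ceil(log2(175600)) = 18
Each recursion level merges n = 175600 elements
Total = 175600 * 18 = 3160800


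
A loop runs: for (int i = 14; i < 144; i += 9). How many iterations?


Loop starts at i = 14, increments by 9, stops when i >= 144.
Number of iterations = ceil((144 - 14) / 9)
= ceil(130 / 9)
= 15


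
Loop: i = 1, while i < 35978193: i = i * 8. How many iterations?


i multiplies by 8 each step:
i = 1 -> 8 -> 64 -> 512 -> 4096 -> 32768 -> 262144 -> 2097152 -> 16777216 -> 134217728 (stop)
Iterations = ceil(log_8(35978193)) = 9


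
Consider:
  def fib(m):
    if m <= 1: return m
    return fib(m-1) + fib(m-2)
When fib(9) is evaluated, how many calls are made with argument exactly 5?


Let N(m) = number of times fib(m) is called while evaluating fib(9).
N(9) = 1 (the initial call).
N(8) = 1 (only fib(9) calls it).
For 1 <= m <= 7: fib(m) is called by fib(m+1) and fib(m+2), so
  N(m) = N(m+1) + N(m+2).
fib(0) is called only by fib(2), so N(0) = N(2).
Walk down from m=9:
  N(9)=1, N(8)=1, N(7)=2, N(6)=3, N(5)=5
N(5) = 5


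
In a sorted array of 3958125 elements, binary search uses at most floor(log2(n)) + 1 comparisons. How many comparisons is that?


Halving sequence: 3958125 -> 1979062 -> 989531 -> 494765 -> 247382 -> 123691 -> 61845 -> 30922 -> 15461 -> 7730 -> 3865 -> 1932 -> 966 -> 483 -> 241 -> 120 -> 60 -> 30 -> 15 -> 7 -> 3 -> 1
Number of halvings = 21
Max comparisons = 21 + 1 = 22


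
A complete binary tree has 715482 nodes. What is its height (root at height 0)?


In a complete binary tree, level k holds nodes 2^k .. 2^(k+1)-1 (1-indexed).
Height = floor(log2(n)) = floor(log2(715482)) = 19
Check: 2^19 = 524288 <= 715482 < 1048576 = 2^20


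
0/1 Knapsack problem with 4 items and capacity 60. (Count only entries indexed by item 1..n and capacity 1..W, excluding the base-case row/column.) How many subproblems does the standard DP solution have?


The DP table is indexed by (item, capacity).
Rows: 4 items
Columns: 60 capacity values (1 to W)
Total subproblems = 4 * 60 = 240


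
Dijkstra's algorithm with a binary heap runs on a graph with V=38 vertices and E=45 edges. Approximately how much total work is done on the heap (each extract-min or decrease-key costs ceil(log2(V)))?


Dijkstra with a binary heap: each vertex is extracted once, each edge may relax once.
Each heap operation costs O(log V).
V + E = 38 + 45 = 83
ceil(log2(38)) = 6 (since 2^5 = 32 < 38 <= 64 = 2^6)
Total heap work = (V+E) * ceil(log2(V)) = 83 * 6 = 498


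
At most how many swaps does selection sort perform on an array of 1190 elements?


Each of the 1189 passes places one element in its final position.
Pass 1: swap minimum into position 0
Pass 2: swap minimum of remaining into position 1
...
Pass 1189: last two elements, one swap
Maximum swaps = 1190 - 1 = 1189


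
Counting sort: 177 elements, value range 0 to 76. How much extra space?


n = 177 (output array)
k = 77 (count array for 77 distinct values)
Extra space = 177 + 77 = 254


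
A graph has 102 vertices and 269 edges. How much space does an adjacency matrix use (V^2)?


Adjacency matrix: V x V grid of entries
Space = V^2 = 102^2 = 102 * 102 = 10404
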